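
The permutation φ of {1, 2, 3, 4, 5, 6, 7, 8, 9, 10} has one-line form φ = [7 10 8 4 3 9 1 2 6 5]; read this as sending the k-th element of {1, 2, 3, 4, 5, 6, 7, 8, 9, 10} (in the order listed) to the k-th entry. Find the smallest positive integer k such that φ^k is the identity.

The disjoint-cycle form of φ has cycle lengths 5, 2, 2, 1.
The order of φ is the least common multiple of its cycle lengths: lcm(5, 2, 2) = 10.

10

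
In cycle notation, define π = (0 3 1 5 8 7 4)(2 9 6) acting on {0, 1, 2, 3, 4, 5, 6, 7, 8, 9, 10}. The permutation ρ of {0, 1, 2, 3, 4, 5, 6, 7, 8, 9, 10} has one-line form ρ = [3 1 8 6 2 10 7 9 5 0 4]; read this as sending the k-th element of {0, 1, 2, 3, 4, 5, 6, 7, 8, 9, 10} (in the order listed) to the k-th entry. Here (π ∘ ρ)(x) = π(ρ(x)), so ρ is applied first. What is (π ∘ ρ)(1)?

5

First apply ρ: ρ(1) = 1, then π(1) = 5. Thus (π ∘ ρ)(1) = 5.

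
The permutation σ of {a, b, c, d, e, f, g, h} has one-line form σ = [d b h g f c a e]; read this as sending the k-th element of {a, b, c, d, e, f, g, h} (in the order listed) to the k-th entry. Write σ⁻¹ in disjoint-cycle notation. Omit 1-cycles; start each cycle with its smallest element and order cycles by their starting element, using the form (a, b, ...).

(a, g, d)(c, f, e, h)

The cycle decomposition of σ is (a, d, g)(c, h, e, f).
The inverse reverses every cycle; in canonical form, σ⁻¹ = (a, g, d)(c, f, e, h).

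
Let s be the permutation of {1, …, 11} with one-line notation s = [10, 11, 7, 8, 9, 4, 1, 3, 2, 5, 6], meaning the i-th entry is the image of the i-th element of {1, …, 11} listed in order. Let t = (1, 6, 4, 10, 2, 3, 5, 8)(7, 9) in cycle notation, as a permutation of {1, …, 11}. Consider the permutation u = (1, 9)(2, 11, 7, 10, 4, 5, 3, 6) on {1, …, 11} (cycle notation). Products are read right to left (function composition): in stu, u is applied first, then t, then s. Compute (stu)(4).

Apply the permutations in order: u(4) = 5, then t(5) = 8, then s(8) = 3. So (stu)(4) = 3.

3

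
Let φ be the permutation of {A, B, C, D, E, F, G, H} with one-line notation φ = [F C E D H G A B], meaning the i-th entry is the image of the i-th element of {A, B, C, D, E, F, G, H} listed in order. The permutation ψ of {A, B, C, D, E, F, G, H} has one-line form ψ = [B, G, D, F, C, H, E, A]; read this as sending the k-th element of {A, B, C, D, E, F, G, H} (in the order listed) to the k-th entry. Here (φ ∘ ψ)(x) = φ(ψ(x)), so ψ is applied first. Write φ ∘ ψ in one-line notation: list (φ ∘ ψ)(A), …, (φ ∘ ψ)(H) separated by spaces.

C A D G E B H F

(φ ∘ ψ)(x) = φ(ψ(x)). Computing each image: φ(ψ(A)) = φ(B) = C, φ(ψ(B)) = φ(G) = A, φ(ψ(C)) = φ(D) = D, φ(ψ(D)) = φ(F) = G, φ(ψ(E)) = φ(C) = E, φ(ψ(F)) = φ(H) = B, φ(ψ(G)) = φ(E) = H, φ(ψ(H)) = φ(A) = F.
Hence φ ∘ ψ = [C A D G E B H F].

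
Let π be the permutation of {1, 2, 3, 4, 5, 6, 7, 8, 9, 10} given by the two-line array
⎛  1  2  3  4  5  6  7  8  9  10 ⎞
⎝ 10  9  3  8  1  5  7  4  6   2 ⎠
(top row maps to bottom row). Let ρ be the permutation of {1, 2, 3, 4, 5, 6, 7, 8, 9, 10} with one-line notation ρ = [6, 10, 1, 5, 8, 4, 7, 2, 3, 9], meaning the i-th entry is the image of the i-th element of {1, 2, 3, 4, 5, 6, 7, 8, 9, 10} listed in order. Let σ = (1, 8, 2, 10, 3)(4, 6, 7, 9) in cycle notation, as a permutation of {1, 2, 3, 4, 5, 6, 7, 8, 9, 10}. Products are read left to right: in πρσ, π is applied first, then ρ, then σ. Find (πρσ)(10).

3

Apply the permutations in order: π(10) = 2, then ρ(2) = 10, then σ(10) = 3. So (πρσ)(10) = 3.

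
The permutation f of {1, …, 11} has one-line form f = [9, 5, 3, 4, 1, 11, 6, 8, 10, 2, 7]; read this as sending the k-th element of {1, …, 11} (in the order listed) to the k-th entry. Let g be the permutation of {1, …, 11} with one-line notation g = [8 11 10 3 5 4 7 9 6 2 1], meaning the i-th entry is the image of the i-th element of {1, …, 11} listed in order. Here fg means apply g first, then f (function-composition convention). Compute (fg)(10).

(fg)(10) = f(g(10)). g(10) = 2, then f(2) = 5. So (fg)(10) = 5.

5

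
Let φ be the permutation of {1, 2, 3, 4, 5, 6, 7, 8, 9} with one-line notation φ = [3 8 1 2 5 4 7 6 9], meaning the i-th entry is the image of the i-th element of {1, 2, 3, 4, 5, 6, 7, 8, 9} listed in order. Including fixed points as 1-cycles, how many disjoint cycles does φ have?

5

The cycle decomposition is (1, 3)(2, 8, 6, 4)(5)(7)(9), which has 5 cycles (counting 1-cycles).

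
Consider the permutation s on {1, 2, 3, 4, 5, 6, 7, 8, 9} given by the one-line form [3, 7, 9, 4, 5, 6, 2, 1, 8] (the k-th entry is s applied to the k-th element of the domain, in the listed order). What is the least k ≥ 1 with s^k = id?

4

The disjoint-cycle form of s has cycle lengths 4, 2, 1, 1, 1.
Since disjoint cycles commute, ord(s) = lcm(4, 2) = 4.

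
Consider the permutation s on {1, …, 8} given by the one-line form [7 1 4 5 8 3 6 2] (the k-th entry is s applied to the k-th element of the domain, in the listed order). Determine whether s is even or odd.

odd

In disjoint-cycle form the cycle lengths are 8.
A cycle of length ℓ contributes ℓ−1 transpositions, so s is a product of 7 transpositions — odd.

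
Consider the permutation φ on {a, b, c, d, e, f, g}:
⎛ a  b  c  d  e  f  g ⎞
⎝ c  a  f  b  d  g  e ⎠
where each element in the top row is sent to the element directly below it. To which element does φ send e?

d

The entry below e in the array is d, so φ(e) = d.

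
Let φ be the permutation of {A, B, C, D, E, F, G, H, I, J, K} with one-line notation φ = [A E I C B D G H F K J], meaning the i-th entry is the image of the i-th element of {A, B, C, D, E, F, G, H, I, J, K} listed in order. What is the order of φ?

Decomposing into disjoint cycles gives cycle lengths 4, 2, 2, 1, 1, 1.
Since disjoint cycles commute, ord(φ) = lcm(4, 2, 2) = 4.

4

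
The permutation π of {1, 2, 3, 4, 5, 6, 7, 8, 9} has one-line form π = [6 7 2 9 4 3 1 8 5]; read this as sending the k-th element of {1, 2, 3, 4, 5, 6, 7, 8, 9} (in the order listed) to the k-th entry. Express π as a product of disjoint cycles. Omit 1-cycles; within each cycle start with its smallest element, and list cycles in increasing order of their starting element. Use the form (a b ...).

(1 6 3 2 7)(4 9 5)

Start at 1 and follow images: 1 → 6 → 3 → 2 → 7 → 1, giving the cycle (1 6 3 2 7).
Continuing from each remaining unvisited element yields (1 6 3 2 7)(4 9 5).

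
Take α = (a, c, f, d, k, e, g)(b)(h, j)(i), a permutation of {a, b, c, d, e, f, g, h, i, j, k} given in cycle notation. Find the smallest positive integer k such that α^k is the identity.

The cycle type of α is (7, 2, 1, 1).
The order of α is the least common multiple of its cycle lengths: lcm(7, 2) = 14.

14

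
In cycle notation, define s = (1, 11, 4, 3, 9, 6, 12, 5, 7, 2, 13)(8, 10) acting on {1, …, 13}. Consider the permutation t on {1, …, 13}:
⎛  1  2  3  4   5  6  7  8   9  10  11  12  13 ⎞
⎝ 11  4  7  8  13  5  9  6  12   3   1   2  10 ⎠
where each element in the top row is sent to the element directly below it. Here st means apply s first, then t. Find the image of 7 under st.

4

(st)(7) = t(s(7)). s(7) = 2, then t(2) = 4. So (st)(7) = 4.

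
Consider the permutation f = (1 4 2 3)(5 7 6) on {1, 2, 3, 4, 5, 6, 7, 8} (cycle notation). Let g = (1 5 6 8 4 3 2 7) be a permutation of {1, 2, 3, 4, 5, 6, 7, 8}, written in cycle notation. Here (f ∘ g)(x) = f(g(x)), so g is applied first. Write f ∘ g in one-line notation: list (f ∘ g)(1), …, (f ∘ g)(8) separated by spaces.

(f ∘ g)(x) = f(g(x)). Computing each image: f(g(1)) = f(5) = 7, f(g(2)) = f(7) = 6, f(g(3)) = f(2) = 3, f(g(4)) = f(3) = 1, f(g(5)) = f(6) = 5, f(g(6)) = f(8) = 8, f(g(7)) = f(1) = 4, f(g(8)) = f(4) = 2.
Hence f ∘ g = [7 6 3 1 5 8 4 2].

7 6 3 1 5 8 4 2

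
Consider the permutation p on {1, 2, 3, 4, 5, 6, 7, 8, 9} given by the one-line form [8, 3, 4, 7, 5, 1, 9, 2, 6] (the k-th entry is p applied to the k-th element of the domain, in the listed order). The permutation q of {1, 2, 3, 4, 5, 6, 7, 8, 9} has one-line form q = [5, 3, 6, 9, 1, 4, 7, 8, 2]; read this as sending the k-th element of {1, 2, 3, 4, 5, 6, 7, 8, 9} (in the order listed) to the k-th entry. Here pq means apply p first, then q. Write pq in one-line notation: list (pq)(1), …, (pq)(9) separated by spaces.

8 6 9 7 1 5 2 3 4

Chase each element through p then q: 1 → 8 → 8; 2 → 3 → 6; 3 → 4 → 9; 4 → 7 → 7; 5 → 5 → 1; 6 → 1 → 5; 7 → 9 → 2; 8 → 2 → 3; 9 → 6 → 4.
So pq in one-line form is 8 6 9 7 1 5 2 3 4.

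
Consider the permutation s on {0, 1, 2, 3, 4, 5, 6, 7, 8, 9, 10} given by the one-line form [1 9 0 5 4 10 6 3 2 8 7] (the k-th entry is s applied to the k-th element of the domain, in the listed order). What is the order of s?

Decomposing into disjoint cycles gives cycle lengths 5, 4, 1, 1.
The order is lcm(5, 4) = 20.

20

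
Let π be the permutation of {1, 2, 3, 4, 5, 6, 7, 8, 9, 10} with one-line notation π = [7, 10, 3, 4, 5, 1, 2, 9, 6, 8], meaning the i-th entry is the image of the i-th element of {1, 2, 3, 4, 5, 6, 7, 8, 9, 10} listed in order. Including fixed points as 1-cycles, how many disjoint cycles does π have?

The cycle decomposition is (1, 7, 2, 10, 8, 9, 6)(3)(4)(5), which has 4 cycles (counting 1-cycles).

4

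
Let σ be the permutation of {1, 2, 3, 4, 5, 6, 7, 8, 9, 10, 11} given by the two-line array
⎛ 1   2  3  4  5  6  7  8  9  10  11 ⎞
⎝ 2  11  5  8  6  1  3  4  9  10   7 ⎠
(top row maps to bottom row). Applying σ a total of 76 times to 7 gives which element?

11

Tracing 7 → 3 → … returns to 7 after 7 steps, so 7 lies in a 7-cycle (1, 2, 11, 7, 3, 5, 6).
Powers repeat with period 7 on this cycle, and 76 mod 7 = 6, so σ^76(7) = σ^6(7).
Advancing 6 steps from 7: 7 → 3 → 5 → 6 → 1 → 2 → 11.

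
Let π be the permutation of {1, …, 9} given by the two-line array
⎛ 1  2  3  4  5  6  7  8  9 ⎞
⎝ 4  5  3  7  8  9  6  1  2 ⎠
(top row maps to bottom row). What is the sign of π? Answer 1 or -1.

In disjoint-cycle form the cycle lengths are 8, 1.
A cycle is odd iff its length is even; π has 1 even-length cycle, so sgn(π) = (−1)^1 and π is odd.

-1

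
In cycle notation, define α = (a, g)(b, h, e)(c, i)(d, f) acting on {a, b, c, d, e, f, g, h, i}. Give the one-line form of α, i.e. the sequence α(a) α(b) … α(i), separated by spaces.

g h i f b d a e c

Each element maps to the next entry in its cycle (wrapping to the front): a↦g, b↦h, c↦i, d↦f, e↦b, f↦d, g↦a, h↦e, i↦c.
So the one-line form is g h i f b d a e c.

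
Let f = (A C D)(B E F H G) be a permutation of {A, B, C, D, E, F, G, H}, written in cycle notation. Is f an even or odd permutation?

even

The cycle lengths are 5, 3.
A cycle is odd iff its length is even; f has 0 even-length cycles, so sgn(f) = (−1)^0 and f is even.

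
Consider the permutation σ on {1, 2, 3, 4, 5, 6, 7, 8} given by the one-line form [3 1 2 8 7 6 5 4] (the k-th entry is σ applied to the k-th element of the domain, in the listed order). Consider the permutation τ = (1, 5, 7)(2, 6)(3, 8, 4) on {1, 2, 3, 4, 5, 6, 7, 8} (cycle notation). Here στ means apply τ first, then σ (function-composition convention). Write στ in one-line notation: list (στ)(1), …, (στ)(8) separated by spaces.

7 6 4 2 5 1 3 8

(στ)(x) = σ(τ(x)). Computing each image: σ(τ(1)) = σ(5) = 7, σ(τ(2)) = σ(6) = 6, σ(τ(3)) = σ(8) = 4, σ(τ(4)) = σ(3) = 2, σ(τ(5)) = σ(7) = 5, σ(τ(6)) = σ(2) = 1, σ(τ(7)) = σ(1) = 3, σ(τ(8)) = σ(4) = 8.
Hence στ = [7 6 4 2 5 1 3 8].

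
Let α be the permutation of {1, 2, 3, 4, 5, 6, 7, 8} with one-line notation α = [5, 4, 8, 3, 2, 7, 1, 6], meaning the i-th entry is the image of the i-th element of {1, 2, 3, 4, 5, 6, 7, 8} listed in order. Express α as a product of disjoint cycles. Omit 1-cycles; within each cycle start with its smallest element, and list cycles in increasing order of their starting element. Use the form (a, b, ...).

(1, 5, 2, 4, 3, 8, 6, 7)

From 1: 1 → 5 → 2 → 4 → 3 → 8 → 6 → 7 → 1, closing the cycle (1, 5, 2, 4, 3, 8, 6, 7).
Repeating from the next unused element and collecting all non-trivial cycles gives (1, 5, 2, 4, 3, 8, 6, 7).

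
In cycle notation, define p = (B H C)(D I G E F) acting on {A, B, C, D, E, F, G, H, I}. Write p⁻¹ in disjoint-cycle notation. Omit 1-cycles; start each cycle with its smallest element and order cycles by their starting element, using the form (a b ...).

If p sends a → b within a cycle, p⁻¹ sends b → a; equivalently, reverse each cycle.
Reversing each cycle of p and rotating so the smallest element leads gives (B C H)(D F E G I).

(B C H)(D F E G I)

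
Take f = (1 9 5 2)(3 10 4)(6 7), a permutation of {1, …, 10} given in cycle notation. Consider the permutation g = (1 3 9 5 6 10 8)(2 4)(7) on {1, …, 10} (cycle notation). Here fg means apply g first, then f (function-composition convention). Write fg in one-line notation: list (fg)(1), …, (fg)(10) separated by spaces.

10 3 5 1 7 4 6 9 2 8

Chase each element through g then f: 1 → 3 → 10; 2 → 4 → 3; 3 → 9 → 5; 4 → 2 → 1; 5 → 6 → 7; 6 → 10 → 4; 7 → 7 → 6; 8 → 1 → 9; 9 → 5 → 2; 10 → 8 → 8.
So fg in one-line form is 10 3 5 1 7 4 6 9 2 8.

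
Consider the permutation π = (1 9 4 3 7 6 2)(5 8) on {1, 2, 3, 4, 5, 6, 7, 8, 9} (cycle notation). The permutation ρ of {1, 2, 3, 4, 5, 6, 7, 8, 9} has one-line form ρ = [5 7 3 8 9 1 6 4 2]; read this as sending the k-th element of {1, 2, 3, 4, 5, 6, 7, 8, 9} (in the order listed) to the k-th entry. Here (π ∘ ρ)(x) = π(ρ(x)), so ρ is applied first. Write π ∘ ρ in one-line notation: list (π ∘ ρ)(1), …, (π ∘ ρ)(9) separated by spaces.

8 6 7 5 4 9 2 3 1

For each element, apply ρ then π: 1 → 5 → 8; 2 → 7 → 6; 3 → 3 → 7; 4 → 8 → 5; 5 → 9 → 4; 6 → 1 → 9; 7 → 6 → 2; 8 → 4 → 3; 9 → 2 → 1.
So π ∘ ρ in one-line form is 8 6 7 5 4 9 2 3 1.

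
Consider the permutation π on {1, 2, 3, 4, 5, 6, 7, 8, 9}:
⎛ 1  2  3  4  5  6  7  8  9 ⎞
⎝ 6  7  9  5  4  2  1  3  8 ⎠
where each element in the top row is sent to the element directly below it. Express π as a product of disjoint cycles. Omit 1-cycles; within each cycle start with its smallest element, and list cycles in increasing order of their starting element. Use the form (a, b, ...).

(1, 6, 2, 7)(3, 9, 8)(4, 5)

From 1: 1 → 6 → 2 → 7 → 1, closing the cycle (1, 6, 2, 7).
Continuing from each remaining unvisited element yields (1, 6, 2, 7)(3, 9, 8)(4, 5).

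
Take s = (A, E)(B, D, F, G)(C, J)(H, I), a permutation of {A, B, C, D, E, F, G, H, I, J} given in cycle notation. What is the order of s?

The cycle type of s is (4, 2, 2, 2).
Since disjoint cycles commute, ord(s) = lcm(4, 2, 2, 2) = 4.

4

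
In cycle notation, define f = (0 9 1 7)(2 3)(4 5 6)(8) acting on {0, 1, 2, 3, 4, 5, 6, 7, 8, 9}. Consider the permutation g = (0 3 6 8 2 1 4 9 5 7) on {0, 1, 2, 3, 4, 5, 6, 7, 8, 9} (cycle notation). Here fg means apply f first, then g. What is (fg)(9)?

f(9) = 1, then g(1) = 4; composing gives (fg)(9) = 4.

4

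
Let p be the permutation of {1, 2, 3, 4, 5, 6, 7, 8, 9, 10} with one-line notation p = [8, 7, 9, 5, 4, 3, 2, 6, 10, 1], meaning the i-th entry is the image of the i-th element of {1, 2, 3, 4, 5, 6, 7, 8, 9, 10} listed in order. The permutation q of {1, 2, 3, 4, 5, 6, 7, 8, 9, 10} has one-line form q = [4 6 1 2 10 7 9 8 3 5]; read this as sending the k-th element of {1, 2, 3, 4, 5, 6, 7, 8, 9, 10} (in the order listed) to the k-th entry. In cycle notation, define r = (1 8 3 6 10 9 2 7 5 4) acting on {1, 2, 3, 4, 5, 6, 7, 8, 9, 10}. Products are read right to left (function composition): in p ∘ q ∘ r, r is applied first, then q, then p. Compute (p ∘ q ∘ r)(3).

2

Chase 3: r(3) = 6; q(6) = 7; p(7) = 2. Hence (p ∘ q ∘ r)(3) = 2.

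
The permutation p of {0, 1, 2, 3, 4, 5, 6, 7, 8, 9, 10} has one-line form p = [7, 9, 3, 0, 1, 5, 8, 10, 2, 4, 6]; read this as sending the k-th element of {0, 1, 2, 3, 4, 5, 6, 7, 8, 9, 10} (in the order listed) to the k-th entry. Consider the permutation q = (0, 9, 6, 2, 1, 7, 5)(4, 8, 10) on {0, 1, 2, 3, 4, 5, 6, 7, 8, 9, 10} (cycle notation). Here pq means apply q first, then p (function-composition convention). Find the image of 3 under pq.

0

First apply q: q(3) = 3, then p(3) = 0. Thus (pq)(3) = 0.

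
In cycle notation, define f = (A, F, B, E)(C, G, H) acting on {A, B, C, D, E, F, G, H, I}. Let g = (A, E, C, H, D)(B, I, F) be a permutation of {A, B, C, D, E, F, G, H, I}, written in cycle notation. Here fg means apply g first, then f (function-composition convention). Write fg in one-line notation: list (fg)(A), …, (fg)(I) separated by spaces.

A I C F G E H D B

(fg)(x) = f(g(x)). Computing each image: f(g(A)) = f(E) = A, f(g(B)) = f(I) = I, f(g(C)) = f(H) = C, f(g(D)) = f(A) = F, f(g(E)) = f(C) = G, f(g(F)) = f(B) = E, f(g(G)) = f(G) = H, f(g(H)) = f(D) = D, f(g(I)) = f(F) = B.
Hence fg = [A I C F G E H D B].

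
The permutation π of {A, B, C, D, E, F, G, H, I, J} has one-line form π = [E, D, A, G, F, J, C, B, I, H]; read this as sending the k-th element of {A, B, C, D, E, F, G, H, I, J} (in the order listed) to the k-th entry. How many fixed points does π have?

The fixed points (elements with π(x) = x) are {I}, so there is 1.

1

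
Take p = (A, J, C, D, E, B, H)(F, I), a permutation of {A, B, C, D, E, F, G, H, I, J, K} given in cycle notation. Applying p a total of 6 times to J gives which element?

J lies in the 7-cycle (A, J, C, D, E, B, H).
Advancing 6 steps from J: J → C → D → E → B → H → A.

A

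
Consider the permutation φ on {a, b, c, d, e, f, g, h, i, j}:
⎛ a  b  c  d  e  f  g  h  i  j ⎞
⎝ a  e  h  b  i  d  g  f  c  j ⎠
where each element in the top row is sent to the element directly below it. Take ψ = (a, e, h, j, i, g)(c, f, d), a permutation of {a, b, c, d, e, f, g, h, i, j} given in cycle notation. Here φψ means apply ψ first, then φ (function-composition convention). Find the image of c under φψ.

d

First apply ψ: ψ(c) = f, then φ(f) = d. Thus (φψ)(c) = d.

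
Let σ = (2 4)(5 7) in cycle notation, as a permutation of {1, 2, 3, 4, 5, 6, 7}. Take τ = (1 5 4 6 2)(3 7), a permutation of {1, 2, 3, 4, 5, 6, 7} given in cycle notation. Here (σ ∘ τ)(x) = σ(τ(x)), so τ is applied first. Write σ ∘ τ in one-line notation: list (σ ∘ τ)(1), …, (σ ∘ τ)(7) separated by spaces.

7 1 5 6 2 4 3

(σ ∘ τ)(x) = σ(τ(x)). Computing each image: σ(τ(1)) = σ(5) = 7, σ(τ(2)) = σ(1) = 1, σ(τ(3)) = σ(7) = 5, σ(τ(4)) = σ(6) = 6, σ(τ(5)) = σ(4) = 2, σ(τ(6)) = σ(2) = 4, σ(τ(7)) = σ(3) = 3.
Hence σ ∘ τ = [7 1 5 6 2 4 3].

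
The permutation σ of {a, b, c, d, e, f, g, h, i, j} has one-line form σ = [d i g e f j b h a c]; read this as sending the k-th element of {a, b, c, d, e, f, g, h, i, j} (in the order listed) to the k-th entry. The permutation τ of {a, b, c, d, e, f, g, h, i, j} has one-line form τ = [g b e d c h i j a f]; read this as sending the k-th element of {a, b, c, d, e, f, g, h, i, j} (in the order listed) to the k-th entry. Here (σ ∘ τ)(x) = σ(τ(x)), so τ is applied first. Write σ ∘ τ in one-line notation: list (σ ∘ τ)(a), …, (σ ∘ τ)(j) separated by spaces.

(σ ∘ τ)(x) = σ(τ(x)). Computing each image: σ(τ(a)) = σ(g) = b, σ(τ(b)) = σ(b) = i, σ(τ(c)) = σ(e) = f, σ(τ(d)) = σ(d) = e, σ(τ(e)) = σ(c) = g, σ(τ(f)) = σ(h) = h, σ(τ(g)) = σ(i) = a, σ(τ(h)) = σ(j) = c, σ(τ(i)) = σ(a) = d, σ(τ(j)) = σ(f) = j.
Hence σ ∘ τ = [b i f e g h a c d j].

b i f e g h a c d j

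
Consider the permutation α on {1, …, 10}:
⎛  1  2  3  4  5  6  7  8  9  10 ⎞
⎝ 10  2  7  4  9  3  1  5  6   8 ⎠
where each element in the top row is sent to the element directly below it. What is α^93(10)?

Tracing 10 → 8 → … returns to 10 after 8 steps, so 10 lies in an 8-cycle (1 10 8 5 9 6 3 7).
Since the cycle has length 8, α^93 acts on it the same as α^5 (93 mod 8 = 5).
Advancing 5 steps from 10: 10 → 8 → 5 → 9 → 6 → 3.

3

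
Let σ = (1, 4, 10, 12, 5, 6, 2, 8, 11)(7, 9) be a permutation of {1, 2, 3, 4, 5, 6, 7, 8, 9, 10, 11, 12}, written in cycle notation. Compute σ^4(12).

12 lies in the 9-cycle (1, 4, 10, 12, 5, 6, 2, 8, 11).
Stepping 4 places around the cycle: 12 → 5 → 6 → 2 → 8.

8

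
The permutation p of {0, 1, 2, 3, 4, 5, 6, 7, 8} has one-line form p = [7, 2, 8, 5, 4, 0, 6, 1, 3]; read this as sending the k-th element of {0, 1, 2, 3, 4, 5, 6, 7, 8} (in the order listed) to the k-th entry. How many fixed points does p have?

The fixed points (elements with p(x) = x) are {4, 6}, so there are 2.

2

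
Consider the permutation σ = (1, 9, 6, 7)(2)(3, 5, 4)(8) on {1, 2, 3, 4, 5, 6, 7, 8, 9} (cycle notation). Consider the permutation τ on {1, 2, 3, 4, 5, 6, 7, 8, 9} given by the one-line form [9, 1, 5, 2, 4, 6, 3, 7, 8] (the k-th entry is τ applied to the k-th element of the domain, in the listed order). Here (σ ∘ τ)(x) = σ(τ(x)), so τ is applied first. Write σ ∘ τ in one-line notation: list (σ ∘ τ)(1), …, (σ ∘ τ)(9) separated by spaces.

(σ ∘ τ)(x) = σ(τ(x)). Computing each image: σ(τ(1)) = σ(9) = 6, σ(τ(2)) = σ(1) = 9, σ(τ(3)) = σ(5) = 4, σ(τ(4)) = σ(2) = 2, σ(τ(5)) = σ(4) = 3, σ(τ(6)) = σ(6) = 7, σ(τ(7)) = σ(3) = 5, σ(τ(8)) = σ(7) = 1, σ(τ(9)) = σ(8) = 8.
Hence σ ∘ τ = [6 9 4 2 3 7 5 1 8].

6 9 4 2 3 7 5 1 8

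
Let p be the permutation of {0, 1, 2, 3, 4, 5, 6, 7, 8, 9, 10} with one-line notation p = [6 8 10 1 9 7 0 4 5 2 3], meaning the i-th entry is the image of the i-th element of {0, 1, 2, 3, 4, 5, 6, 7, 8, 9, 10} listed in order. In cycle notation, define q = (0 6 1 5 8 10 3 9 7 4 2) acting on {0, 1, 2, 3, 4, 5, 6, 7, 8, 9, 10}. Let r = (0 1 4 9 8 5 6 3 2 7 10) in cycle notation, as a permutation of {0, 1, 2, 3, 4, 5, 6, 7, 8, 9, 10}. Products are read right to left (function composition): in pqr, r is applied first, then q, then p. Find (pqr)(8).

5

(pqr)(8) = p(q(r(8))). r(8) = 5, then q(5) = 8, then p(8) = 5, so the result is 5.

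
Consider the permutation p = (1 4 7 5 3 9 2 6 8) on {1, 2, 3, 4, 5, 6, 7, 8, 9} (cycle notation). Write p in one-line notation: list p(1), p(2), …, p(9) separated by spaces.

4 6 9 7 3 8 5 1 2

Each element maps to the next entry in its cycle (wrapping to the front): 1↦4, 2↦6, 3↦9, 4↦7, 5↦3, 6↦8, 7↦5, 8↦1, 9↦2.
So the one-line form is 4 6 9 7 3 8 5 1 2.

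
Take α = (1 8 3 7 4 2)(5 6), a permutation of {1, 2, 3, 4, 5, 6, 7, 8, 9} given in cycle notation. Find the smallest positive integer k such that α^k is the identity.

6

The cycle type of α is (6, 2, 1).
The order is lcm(6, 2) = 6.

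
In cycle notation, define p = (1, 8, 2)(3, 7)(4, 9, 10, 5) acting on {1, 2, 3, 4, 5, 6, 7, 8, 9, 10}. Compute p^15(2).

2 lies in the 3-cycle (1, 8, 2).
On a 3-cycle, p^3 is the identity, so p^15 = p^0 there (15 ≡ 0 mod 3).
So p^15(2) = 2.

2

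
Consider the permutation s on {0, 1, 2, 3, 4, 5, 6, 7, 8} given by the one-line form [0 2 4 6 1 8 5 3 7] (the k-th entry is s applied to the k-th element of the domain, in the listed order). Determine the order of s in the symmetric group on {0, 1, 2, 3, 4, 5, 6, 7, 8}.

Writing s as disjoint cycles, the cycle lengths are 5, 3, 1.
The order is lcm(5, 3) = 15.

15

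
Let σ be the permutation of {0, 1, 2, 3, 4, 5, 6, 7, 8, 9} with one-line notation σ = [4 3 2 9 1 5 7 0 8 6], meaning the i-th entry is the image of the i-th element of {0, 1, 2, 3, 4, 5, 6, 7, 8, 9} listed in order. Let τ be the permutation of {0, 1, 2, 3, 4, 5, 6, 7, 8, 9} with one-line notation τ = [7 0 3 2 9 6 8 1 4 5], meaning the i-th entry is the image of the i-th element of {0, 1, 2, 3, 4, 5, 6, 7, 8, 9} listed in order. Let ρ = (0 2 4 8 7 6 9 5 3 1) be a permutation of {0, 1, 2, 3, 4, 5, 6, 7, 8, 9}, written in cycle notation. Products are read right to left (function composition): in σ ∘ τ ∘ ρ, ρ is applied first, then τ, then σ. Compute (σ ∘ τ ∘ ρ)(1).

(σ ∘ τ ∘ ρ)(1) = σ(τ(ρ(1))). ρ(1) = 0, then τ(0) = 7, then σ(7) = 0, so the result is 0.

0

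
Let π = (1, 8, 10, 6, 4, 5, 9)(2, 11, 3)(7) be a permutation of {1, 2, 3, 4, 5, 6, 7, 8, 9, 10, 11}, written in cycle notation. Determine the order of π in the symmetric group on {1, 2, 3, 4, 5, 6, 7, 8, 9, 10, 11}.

21

The disjoint cycles have lengths 7, 3, 1.
The order is lcm(7, 3) = 21.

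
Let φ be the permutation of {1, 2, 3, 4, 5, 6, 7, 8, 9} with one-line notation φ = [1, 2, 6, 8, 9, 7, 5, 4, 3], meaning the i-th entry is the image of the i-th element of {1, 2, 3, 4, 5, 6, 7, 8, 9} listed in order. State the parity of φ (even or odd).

odd

In disjoint-cycle form the cycle lengths are 5, 2, 1, 1.
A cycle is odd iff its length is even; φ has 1 even-length cycle, so sgn(φ) = (−1)^1 and φ is odd.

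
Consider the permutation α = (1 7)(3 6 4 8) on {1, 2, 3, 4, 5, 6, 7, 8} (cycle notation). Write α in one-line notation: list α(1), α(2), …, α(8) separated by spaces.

7 2 6 8 5 4 1 3

Image by image: 1↦7, 2↦2, 3↦6, 4↦8, 5↦5, 6↦4, 7↦1, 8↦3.
Listing these in domain order gives 7 2 6 8 5 4 1 3.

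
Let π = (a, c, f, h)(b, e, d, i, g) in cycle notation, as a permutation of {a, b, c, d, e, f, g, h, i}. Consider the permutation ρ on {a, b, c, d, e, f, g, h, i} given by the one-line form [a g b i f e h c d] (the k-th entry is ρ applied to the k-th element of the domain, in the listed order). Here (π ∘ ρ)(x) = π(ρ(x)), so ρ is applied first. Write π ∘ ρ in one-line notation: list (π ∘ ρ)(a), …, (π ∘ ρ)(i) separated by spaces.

(π ∘ ρ)(x) = π(ρ(x)). Computing each image: π(ρ(a)) = π(a) = c, π(ρ(b)) = π(g) = b, π(ρ(c)) = π(b) = e, π(ρ(d)) = π(i) = g, π(ρ(e)) = π(f) = h, π(ρ(f)) = π(e) = d, π(ρ(g)) = π(h) = a, π(ρ(h)) = π(c) = f, π(ρ(i)) = π(d) = i.
Hence π ∘ ρ = [c b e g h d a f i].

c b e g h d a f i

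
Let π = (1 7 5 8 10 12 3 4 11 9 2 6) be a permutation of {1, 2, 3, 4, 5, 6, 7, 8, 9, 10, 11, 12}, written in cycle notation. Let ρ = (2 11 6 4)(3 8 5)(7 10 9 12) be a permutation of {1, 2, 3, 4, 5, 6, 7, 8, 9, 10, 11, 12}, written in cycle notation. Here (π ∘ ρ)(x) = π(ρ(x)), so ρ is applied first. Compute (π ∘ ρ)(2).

(π ∘ ρ)(2) = π(ρ(2)). ρ(2) = 11, then π(11) = 9. So (π ∘ ρ)(2) = 9.

9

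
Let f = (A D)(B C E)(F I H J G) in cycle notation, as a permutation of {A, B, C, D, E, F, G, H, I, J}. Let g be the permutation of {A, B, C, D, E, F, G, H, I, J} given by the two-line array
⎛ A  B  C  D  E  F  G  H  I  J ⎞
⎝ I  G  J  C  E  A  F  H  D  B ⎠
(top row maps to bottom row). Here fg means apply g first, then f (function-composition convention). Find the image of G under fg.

(fg)(G) = f(g(G)). g(G) = F, then f(F) = I. So (fg)(G) = I.

I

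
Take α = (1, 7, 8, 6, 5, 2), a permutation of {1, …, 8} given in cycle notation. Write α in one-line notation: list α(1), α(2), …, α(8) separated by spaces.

Image by image: 1↦7, 2↦1, 3↦3, 4↦4, 5↦2, 6↦5, 7↦8, 8↦6.
Listing these in domain order gives 7 1 3 4 2 5 8 6.

7 1 3 4 2 5 8 6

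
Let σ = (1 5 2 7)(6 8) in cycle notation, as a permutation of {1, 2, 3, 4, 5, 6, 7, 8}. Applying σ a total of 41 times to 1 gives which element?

5

1 lies in the 4-cycle (1 5 2 7).
On a 4-cycle, σ^4 is the identity, so σ^41 = σ^1 there (41 ≡ 1 mod 4).
Advancing 1 step from 1: 1 → 5.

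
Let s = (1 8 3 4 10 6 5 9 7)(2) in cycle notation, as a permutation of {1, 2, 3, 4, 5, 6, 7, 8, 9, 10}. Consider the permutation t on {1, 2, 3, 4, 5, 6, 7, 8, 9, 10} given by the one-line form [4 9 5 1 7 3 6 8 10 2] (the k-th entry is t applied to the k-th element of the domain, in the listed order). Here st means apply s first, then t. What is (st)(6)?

s(6) = 5, then t(5) = 7; composing gives (st)(6) = 7.

7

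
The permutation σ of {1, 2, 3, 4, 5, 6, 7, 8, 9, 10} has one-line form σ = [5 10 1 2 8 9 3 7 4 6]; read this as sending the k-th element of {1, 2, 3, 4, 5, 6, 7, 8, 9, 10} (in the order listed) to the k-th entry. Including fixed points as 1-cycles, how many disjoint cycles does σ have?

The cycle decomposition is (1, 5, 8, 7, 3)(2, 10, 6, 9, 4), which has 2 cycles (counting 1-cycles).

2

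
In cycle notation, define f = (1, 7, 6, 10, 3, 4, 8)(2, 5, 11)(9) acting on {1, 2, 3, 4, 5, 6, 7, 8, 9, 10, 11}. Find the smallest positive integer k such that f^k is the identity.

The cycle type of f is (7, 3, 1).
Since disjoint cycles commute, ord(f) = lcm(7, 3) = 21.

21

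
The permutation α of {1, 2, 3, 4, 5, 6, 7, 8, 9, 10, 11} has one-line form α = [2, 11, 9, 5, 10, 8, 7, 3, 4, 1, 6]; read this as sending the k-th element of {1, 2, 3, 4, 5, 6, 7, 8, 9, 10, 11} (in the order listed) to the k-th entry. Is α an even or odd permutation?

In disjoint-cycle form the cycle lengths are 10, 1.
A cycle of length ℓ contributes ℓ−1 transpositions, so α is a product of 9 transpositions — odd.

odd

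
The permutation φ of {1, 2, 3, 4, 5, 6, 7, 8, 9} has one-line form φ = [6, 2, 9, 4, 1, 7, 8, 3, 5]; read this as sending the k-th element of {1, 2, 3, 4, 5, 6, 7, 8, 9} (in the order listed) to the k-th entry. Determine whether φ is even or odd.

In disjoint-cycle form the cycle lengths are 7, 1, 1.
A cycle is odd iff its length is even; φ has 0 even-length cycles, so sgn(φ) = (−1)^0 and φ is even.

even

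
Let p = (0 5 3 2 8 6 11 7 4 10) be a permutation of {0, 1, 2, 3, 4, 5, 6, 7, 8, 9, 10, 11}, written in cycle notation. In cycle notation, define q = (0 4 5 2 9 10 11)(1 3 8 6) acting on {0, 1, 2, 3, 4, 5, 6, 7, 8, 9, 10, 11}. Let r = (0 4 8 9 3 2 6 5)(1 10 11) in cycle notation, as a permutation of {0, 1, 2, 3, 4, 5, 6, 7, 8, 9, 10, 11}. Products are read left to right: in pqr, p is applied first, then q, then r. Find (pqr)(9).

Chase 9: p(9) = 9; q(9) = 10; r(10) = 11. Hence (pqr)(9) = 11.

11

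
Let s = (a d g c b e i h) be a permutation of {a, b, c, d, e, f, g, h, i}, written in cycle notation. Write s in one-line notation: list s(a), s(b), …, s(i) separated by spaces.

d e b g i f c a h

Reading each image from the cycles: a→d, b→e, c→b, d→g, e→i, f→f, g→c, h→a, i→h.
Listing these in domain order gives d e b g i f c a h.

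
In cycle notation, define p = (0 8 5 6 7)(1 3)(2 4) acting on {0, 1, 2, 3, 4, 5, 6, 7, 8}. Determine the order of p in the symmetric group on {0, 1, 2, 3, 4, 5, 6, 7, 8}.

10

The disjoint cycles have lengths 5, 2, 2.
The order is lcm(5, 2, 2) = 10.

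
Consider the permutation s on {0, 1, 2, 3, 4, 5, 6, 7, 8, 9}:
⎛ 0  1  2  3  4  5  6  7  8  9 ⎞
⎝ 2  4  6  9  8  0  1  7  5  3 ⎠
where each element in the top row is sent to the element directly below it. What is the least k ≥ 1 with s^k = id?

14

Writing s as disjoint cycles, the cycle lengths are 7, 2, 1.
The order is lcm(7, 2) = 14.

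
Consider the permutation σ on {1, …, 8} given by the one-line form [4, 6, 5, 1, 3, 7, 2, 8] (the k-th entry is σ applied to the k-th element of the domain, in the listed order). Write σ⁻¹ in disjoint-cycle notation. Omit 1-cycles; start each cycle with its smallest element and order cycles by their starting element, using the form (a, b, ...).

(1, 4)(2, 7, 6)(3, 5)

The cycle decomposition of σ is (1, 4)(2, 6, 7)(3, 5).
The inverse reverses every cycle; in canonical form, σ⁻¹ = (1, 4)(2, 7, 6)(3, 5).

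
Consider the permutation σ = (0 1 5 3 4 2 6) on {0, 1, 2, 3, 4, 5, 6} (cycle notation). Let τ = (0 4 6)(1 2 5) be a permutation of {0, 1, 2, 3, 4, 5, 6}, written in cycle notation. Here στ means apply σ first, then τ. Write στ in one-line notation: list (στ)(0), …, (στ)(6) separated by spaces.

2 1 0 6 5 3 4

Chase each element through σ then τ: 0 → 1 → 2; 1 → 5 → 1; 2 → 6 → 0; 3 → 4 → 6; 4 → 2 → 5; 5 → 3 → 3; 6 → 0 → 4.
Collecting the images, στ = [2 1 0 6 5 3 4].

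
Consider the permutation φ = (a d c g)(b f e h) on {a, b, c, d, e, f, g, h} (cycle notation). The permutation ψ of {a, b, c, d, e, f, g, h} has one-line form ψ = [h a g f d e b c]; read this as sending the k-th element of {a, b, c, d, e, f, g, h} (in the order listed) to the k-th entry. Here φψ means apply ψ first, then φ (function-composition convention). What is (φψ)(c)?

ψ(c) = g, then φ(g) = a; composing gives (φψ)(c) = a.

a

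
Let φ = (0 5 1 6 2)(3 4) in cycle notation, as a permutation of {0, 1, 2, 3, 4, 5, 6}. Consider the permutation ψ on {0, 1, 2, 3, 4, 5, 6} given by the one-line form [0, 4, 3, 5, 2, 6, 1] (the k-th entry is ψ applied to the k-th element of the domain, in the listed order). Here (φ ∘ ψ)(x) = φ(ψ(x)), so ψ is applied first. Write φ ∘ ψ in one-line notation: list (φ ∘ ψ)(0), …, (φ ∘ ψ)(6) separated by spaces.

(φ ∘ ψ)(x) = φ(ψ(x)). Computing each image: φ(ψ(0)) = φ(0) = 5, φ(ψ(1)) = φ(4) = 3, φ(ψ(2)) = φ(3) = 4, φ(ψ(3)) = φ(5) = 1, φ(ψ(4)) = φ(2) = 0, φ(ψ(5)) = φ(6) = 2, φ(ψ(6)) = φ(1) = 6.
Hence φ ∘ ψ = [5 3 4 1 0 2 6].

5 3 4 1 0 2 6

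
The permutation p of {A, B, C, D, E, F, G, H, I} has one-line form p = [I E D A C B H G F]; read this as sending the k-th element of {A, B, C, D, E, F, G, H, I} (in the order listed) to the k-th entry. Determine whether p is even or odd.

In disjoint-cycle form the cycle lengths are 7, 2.
A cycle is odd iff its length is even; p has 1 even-length cycle, so sgn(p) = (−1)^1 and p is odd.

odd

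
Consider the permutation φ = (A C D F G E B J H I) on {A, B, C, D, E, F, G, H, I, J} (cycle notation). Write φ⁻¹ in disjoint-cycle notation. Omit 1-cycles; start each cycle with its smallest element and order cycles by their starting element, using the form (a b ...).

If φ sends a → b within a cycle, φ⁻¹ sends b → a; equivalently, reverse each cycle.
Reversing each cycle of φ and rotating so the smallest element leads gives (A I H J B E G F D C).

(A I H J B E G F D C)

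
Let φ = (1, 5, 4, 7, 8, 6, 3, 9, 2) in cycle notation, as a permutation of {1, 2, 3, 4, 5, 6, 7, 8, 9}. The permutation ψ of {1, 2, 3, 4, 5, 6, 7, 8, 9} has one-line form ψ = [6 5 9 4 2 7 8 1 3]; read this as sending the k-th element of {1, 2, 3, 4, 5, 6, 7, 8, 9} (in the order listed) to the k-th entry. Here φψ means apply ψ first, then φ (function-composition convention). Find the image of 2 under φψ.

4

ψ(2) = 5, then φ(5) = 4; composing gives (φψ)(2) = 4.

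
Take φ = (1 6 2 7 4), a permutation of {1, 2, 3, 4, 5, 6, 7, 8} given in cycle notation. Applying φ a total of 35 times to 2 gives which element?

2 lies in the 5-cycle (1 6 2 7 4).
Powers repeat with period 5 on this cycle, and 35 mod 5 = 0, so φ^35(2) = φ^0(2).
So φ^35(2) = 2.

2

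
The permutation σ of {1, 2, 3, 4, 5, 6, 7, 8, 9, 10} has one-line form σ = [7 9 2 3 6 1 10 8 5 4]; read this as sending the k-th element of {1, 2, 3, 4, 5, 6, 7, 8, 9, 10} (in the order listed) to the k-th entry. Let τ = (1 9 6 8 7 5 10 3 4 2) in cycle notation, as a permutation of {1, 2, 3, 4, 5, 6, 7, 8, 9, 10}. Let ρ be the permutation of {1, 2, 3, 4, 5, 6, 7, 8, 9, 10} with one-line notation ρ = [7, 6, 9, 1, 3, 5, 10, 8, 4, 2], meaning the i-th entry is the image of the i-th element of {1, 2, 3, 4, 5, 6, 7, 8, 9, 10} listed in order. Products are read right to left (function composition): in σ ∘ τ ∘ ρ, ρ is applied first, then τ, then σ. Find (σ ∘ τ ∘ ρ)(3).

1

(σ ∘ τ ∘ ρ)(3) = σ(τ(ρ(3))). ρ(3) = 9, then τ(9) = 6, then σ(6) = 1, so the result is 1.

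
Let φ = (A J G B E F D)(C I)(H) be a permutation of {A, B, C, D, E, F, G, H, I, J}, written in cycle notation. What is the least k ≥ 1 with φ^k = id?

The cycle type of φ is (7, 2, 1).
The order of φ is the least common multiple of its cycle lengths: lcm(7, 2) = 14.

14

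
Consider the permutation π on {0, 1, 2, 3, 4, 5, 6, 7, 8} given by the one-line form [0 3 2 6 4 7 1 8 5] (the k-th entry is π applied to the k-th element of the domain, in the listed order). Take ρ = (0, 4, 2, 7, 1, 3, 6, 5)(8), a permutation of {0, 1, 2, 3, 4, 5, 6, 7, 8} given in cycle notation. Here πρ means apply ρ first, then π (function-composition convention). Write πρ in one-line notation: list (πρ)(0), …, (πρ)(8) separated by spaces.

For each element, apply ρ then π: 0 → 4 → 4; 1 → 3 → 6; 2 → 7 → 8; 3 → 6 → 1; 4 → 2 → 2; 5 → 0 → 0; 6 → 5 → 7; 7 → 1 → 3; 8 → 8 → 5.
So πρ in one-line form is 4 6 8 1 2 0 7 3 5.

4 6 8 1 2 0 7 3 5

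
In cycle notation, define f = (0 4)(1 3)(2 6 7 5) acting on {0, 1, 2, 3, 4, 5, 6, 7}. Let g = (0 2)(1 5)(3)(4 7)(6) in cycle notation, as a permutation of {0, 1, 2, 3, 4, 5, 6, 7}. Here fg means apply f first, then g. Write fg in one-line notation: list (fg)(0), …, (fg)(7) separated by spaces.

7 3 6 5 2 0 4 1

(fg)(x) = g(f(x)). Computing each image: g(f(0)) = g(4) = 7, g(f(1)) = g(3) = 3, g(f(2)) = g(6) = 6, g(f(3)) = g(1) = 5, g(f(4)) = g(0) = 2, g(f(5)) = g(2) = 0, g(f(6)) = g(7) = 4, g(f(7)) = g(5) = 1.
Hence fg = [7 3 6 5 2 0 4 1].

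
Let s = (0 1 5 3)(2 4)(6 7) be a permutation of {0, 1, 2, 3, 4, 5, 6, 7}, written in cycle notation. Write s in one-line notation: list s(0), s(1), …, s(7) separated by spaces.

1 5 4 0 2 3 7 6

Image by image: 0↦1, 1↦5, 2↦4, 3↦0, 4↦2, 5↦3, 6↦7, 7↦6.
Listing these in domain order gives 1 5 4 0 2 3 7 6.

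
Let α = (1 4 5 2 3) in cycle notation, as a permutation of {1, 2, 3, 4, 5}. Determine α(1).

1 appears in (1 4 5 2 3); the next entry (wrapping around) is 4.

4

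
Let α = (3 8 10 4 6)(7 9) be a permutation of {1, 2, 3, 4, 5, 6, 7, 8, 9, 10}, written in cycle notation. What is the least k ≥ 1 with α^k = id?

The cycle type of α is (5, 2, 1, 1, 1).
Since disjoint cycles commute, ord(α) = lcm(5, 2) = 10.

10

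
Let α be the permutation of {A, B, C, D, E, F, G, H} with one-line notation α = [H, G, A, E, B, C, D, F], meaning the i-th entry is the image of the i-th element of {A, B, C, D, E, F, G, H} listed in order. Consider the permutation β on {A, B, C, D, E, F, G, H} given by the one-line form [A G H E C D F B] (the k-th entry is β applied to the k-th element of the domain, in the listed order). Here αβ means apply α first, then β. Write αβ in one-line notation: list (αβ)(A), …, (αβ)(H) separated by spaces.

Chase each element through α then β: A → H → B; B → G → F; C → A → A; D → E → C; E → B → G; F → C → H; G → D → E; H → F → D.
So αβ in one-line form is B F A C G H E D.

B F A C G H E D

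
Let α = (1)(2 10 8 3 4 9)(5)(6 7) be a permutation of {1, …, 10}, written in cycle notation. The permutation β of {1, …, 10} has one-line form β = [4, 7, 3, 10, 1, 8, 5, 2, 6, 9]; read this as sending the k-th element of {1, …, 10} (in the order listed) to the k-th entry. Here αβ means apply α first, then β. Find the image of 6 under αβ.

(αβ)(6) = β(α(6)). α(6) = 7, then β(7) = 5. So (αβ)(6) = 5.

5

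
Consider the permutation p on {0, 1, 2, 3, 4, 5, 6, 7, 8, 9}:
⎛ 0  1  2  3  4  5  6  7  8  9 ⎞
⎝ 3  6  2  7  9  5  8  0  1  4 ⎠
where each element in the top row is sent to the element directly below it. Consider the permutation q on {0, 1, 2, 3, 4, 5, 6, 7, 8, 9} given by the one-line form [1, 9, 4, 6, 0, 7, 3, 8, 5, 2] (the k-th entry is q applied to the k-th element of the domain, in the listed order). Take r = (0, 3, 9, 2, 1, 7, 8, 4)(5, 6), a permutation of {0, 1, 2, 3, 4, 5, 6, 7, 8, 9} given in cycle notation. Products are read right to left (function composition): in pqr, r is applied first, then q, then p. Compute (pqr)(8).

Apply the permutations in order: r(8) = 4, then q(4) = 0, then p(0) = 3. So (pqr)(8) = 3.

3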